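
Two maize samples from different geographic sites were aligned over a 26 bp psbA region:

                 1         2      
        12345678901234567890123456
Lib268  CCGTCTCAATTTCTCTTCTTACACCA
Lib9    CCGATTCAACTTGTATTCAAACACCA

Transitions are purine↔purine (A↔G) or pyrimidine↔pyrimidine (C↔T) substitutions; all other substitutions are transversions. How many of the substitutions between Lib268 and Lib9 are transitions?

2

Differing sites — 4:T/A (Tv); 5:C/T (Ti); 10:T/C (Ti); 13:C/G (Tv); 15:C/A (Tv); 19:T/A (Tv); 20:T/A (Tv).
Of the 7 differences, 2 transitions and 5 transversions, so the answer is 2.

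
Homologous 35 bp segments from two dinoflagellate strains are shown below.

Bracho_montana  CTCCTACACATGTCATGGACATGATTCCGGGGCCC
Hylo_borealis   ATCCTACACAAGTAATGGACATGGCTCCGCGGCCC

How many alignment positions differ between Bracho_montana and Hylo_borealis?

Differing sites — 1:C/A; 11:T/A; 14:C/A; 24:A/G; 25:T/C; 30:G/C.
That gives 6 mismatches out of 35 aligned sites, so the Hamming distance is 6.

6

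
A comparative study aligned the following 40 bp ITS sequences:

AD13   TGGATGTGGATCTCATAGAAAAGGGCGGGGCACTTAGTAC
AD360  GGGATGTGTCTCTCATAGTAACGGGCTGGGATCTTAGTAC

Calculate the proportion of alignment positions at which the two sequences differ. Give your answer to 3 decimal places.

Differing sites — 1:T/G; 9:G/T; 10:A/C; 19:A/T; 22:A/C; 27:G/T; 31:C/A; 32:A/T.
There are 8 differences over 40 sites, so p = 8/40 = 0.200.

0.200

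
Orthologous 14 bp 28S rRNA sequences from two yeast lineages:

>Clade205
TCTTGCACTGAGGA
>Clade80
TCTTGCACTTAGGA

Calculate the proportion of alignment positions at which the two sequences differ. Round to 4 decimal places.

0.0714

Differing sites — 10:G/T.
There are 1 differences over 14 sites, so p = 1/14 = 0.0714.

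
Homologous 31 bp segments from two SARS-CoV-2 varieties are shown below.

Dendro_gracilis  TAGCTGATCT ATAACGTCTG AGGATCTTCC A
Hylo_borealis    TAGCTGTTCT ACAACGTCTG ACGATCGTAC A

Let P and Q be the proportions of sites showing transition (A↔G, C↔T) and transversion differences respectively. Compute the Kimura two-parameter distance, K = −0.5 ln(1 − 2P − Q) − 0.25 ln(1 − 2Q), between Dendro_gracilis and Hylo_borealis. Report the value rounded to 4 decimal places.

0.1822

The sequences differ at positions 7 (A/T, transversion), 12 (T/C, transition), 22 (G/C, transversion), 27 (T/G, transversion), 29 (C/A, transversion).
Of the 5 differences, 1 transition and 4 transversions over 31 sites: P = 1/31 = 0.032258, Q = 4/31 = 0.129032.
d = −0.5·ln(0.806452) − 0.25·ln(0.741936) = −0.5·(-0.215111) − 0.25·(-0.298492) = 0.1822.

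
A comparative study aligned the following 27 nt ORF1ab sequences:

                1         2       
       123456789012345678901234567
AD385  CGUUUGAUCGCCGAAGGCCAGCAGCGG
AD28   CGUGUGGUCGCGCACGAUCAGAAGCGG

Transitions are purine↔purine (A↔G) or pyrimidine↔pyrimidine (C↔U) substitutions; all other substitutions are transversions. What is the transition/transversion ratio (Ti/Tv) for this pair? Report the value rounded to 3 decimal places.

0.600

Mismatches occur at site 4 (U↔G, transversion), site 7 (A↔G, transition), site 12 (C↔G, transversion), site 13 (G↔C, transversion), site 15 (A↔C, transversion), site 17 (G↔A, transition), site 18 (C↔U, transition), site 22 (C↔A, transversion).
Of the 8 differences, 3 transitions and 5 transversions, so Ti/Tv = 3/5 = 0.600.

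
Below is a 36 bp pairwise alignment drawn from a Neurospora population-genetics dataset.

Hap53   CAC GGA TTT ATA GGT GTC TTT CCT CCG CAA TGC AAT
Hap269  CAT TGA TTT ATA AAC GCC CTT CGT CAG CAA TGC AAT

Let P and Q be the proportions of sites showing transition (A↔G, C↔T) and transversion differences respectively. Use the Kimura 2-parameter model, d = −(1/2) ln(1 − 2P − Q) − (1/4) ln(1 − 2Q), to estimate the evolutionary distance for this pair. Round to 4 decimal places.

0.3151

The sequences differ at positions 3 (C/T, transition), 4 (G/T, transversion), 13 (G/A, transition), 14 (G/A, transition), 15 (T/C, transition), 17 (T/C, transition), 19 (T/C, transition), 23 (C/G, transversion), 26 (C/A, transversion).
Of the 9 differences, 6 transitions and 3 transversions over 36 sites: P = 6/36 = 0.166667, Q = 3/36 = 0.083333.
d = −0.5·ln(0.583333) − 0.25·ln(0.833334) = −0.5·(-0.538997) − 0.25·(-0.182321) = 0.3151.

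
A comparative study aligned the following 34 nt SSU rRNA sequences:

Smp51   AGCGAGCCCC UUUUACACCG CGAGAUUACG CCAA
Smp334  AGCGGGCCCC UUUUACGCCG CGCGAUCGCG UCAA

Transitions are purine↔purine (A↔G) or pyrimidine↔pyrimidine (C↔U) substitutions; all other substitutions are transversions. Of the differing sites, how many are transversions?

1

Mismatches occur at site 5 (A↔G, transition), site 17 (A↔G, transition), site 23 (A↔C, transversion), site 27 (U↔C, transition), site 28 (A↔G, transition), site 31 (C↔U, transition).
Of the 6 differences, 5 transitions and 1 transversion, so the answer is 1.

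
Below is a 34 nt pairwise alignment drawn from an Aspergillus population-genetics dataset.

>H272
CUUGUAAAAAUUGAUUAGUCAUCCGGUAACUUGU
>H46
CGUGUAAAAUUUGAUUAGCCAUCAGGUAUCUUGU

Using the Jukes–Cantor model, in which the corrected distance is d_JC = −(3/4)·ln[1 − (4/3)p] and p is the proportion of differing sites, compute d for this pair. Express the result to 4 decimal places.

Differing sites — 2:U/G; 10:A/U; 19:U/C; 24:C/A; 29:A/U.
p = 5/34 = 0.147059.
d = −0.75 · ln(1 − (4/3)·0.147059) = −0.75 · ln(0.803921) = −0.75 · (-0.218254) = 0.1637.

0.1637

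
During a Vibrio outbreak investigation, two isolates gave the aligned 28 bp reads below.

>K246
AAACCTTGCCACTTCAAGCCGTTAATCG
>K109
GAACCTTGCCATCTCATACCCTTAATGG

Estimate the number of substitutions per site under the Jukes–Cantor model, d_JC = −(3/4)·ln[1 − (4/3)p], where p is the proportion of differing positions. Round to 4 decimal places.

Mismatches occur at site 1 (A→G), site 12 (C→T), site 13 (T→C), site 17 (A→T), site 18 (G→A), site 21 (G→C), site 27 (C→G).
p = 7/28 = 0.250000.
d = −0.75 · ln(1 − (4/3)·0.250000) = −0.75 · ln(0.666667) = −0.75 · (-0.405465) = 0.3041.

0.3041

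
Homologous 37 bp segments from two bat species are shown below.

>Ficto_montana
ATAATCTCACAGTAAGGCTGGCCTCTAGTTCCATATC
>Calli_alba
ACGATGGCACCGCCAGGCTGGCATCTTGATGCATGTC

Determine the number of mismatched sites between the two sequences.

12

Mismatches occur at site 2 (T/C), site 3 (A/G), site 6 (C/G), site 7 (T/G), site 11 (A/C), site 13 (T/C), site 14 (A/C), site 23 (C/A), site 27 (A/T), site 29 (T/A), site 31 (C/G), site 35 (A/G).
That gives 12 mismatches out of 37 aligned sites, so the Hamming distance is 12.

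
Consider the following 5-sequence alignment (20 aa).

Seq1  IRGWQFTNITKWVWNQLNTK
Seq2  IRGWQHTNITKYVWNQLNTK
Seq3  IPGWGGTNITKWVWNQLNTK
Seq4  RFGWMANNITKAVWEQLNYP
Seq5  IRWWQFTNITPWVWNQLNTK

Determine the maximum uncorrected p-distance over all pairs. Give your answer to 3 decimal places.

0.550

Pairwise Hamming distances:
  Seq1 vs Seq2: 2
  Seq1 vs Seq3: 3
  Seq1 vs Seq4: 9
  Seq1 vs Seq5: 2
  Seq2 vs Seq3: 4
  Seq2 vs Seq4: 9
  Seq2 vs Seq5: 4
  Seq3 vs Seq4: 9
  Seq3 vs Seq5: 5
  Seq4 vs Seq5: 11
The largest is 11 mismatches, between Seq4 and Seq5; p = 11/20 = 0.550.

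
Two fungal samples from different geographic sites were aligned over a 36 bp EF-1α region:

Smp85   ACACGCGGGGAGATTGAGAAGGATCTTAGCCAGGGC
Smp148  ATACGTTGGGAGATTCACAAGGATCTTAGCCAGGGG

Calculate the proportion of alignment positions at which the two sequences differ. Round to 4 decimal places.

Differing sites — 2:C/T; 6:C/T; 7:G/T; 16:G/C; 18:G/C; 36:C/G.
There are 6 differences over 36 sites, so p = 6/36 = 0.1667.

0.1667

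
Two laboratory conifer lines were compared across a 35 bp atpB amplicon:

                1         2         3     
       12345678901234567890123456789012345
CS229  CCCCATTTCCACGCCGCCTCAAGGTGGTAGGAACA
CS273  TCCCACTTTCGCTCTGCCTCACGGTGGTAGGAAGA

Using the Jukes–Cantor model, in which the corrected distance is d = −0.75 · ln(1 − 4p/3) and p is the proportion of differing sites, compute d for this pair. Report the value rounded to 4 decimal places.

0.2726

The sequences differ at positions 1 (C/T), 6 (T/C), 9 (C/T), 11 (A/G), 13 (G/T), 15 (C/T), 22 (A/C), 34 (C/G).
p = 8/35 = 0.228571.
d = −0.75 · ln(1 − (4/3)·0.228571) = −0.75 · ln(0.695239) = −0.75 · (-0.363500) = 0.2726.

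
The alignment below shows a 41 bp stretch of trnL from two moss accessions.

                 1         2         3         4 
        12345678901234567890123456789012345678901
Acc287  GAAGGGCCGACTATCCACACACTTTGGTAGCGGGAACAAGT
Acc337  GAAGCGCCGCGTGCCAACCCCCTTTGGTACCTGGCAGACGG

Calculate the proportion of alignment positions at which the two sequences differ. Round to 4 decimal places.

Differing sites — 5:G/C; 10:A/C; 11:C/G; 13:A/G; 14:T/C; 16:C/A; 19:A/C; 21:A/C; 30:G/C; 32:G/T; 35:A/C; 37:C/G; 39:A/C; 41:T/G.
There are 14 differences over 41 sites, so p = 14/41 = 0.3415.

0.3415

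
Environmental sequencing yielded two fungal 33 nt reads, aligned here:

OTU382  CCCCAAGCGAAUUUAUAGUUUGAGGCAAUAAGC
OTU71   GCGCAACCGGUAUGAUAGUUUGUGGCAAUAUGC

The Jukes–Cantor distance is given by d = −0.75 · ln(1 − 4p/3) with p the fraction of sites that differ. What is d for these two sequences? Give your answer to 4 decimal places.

Mismatches occur at site 1 (C/G), site 3 (C/G), site 7 (G/C), site 10 (A/G), site 11 (A/U), site 12 (U/A), site 14 (U/G), site 23 (A/U), site 31 (A/U).
p = 9/33 = 0.272727.
d = −0.75 · ln(1 − (4/3)·0.272727) = −0.75 · ln(0.636364) = −0.75 · (-0.451985) = 0.3390.

0.3390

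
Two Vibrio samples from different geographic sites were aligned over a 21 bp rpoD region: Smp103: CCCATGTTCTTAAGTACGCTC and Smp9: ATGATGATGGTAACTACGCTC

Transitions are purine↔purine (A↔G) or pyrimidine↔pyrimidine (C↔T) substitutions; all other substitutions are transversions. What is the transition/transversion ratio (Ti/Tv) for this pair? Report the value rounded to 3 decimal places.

Differing sites — 1:C/A (Tv); 2:C/T (Ti); 3:C/G (Tv); 7:T/A (Tv); 9:C/G (Tv); 10:T/G (Tv); 14:G/C (Tv).
Of the 7 differences, 1 transition and 6 transversions, so Ti/Tv = 1/6 = 0.167.

0.167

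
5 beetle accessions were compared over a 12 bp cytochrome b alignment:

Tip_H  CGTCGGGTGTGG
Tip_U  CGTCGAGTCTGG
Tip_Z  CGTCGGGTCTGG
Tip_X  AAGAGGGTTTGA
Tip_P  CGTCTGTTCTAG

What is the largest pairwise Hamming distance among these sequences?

9

Pairwise Hamming distances:
  Tip_H vs Tip_U: 2
  Tip_H vs Tip_Z: 1
  Tip_H vs Tip_X: 6
  Tip_H vs Tip_P: 4
  Tip_U vs Tip_Z: 1
  Tip_U vs Tip_X: 7
  Tip_U vs Tip_P: 4
  Tip_Z vs Tip_X: 6
  Tip_Z vs Tip_P: 3
  Tip_X vs Tip_P: 9
The largest is 9, between Tip_X and Tip_P.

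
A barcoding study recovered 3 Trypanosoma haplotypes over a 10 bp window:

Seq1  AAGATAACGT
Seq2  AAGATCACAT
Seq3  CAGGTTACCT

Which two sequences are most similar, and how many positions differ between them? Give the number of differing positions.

Pairwise Hamming distances:
  Seq1 vs Seq2: 2
  Seq1 vs Seq3: 4
  Seq2 vs Seq3: 4
The smallest is 2, between Seq1 and Seq2.

2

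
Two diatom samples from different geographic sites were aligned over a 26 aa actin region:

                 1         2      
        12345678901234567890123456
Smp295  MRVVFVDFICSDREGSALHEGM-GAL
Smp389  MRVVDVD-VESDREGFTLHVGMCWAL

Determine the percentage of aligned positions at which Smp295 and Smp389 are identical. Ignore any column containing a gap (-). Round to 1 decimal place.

70.8%

Excluding the 2 gap columns leaves 24 comparable sites.
The sequences differ at positions 5 (F/D), 9 (I/V), 10 (C/E), 16 (S/F), 17 (A/T), 20 (E/V), 24 (G/W).
17 of the 24 comparable sites match, so the percent identity is 17/24 × 100 = 70.8%.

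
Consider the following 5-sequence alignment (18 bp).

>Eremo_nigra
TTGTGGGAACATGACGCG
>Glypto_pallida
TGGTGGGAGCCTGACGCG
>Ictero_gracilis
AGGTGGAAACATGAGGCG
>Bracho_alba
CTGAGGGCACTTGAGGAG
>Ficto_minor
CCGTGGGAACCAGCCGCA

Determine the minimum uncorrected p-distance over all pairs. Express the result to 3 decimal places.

Pairwise Hamming distances:
  Eremo_nigra vs Glypto_pallida: 3
  Eremo_nigra vs Ictero_gracilis: 4
  Eremo_nigra vs Bracho_alba: 6
  Eremo_nigra vs Ficto_minor: 6
  Glypto_pallida vs Ictero_gracilis: 5
  Glypto_pallida vs Bracho_alba: 8
  Glypto_pallida vs Ficto_minor: 6
  Ictero_gracilis vs Bracho_alba: 7
  Ictero_gracilis vs Ficto_minor: 8
  Bracho_alba vs Ficto_minor: 9
The smallest is 3 mismatches, between Eremo_nigra and Glypto_pallida; p = 3/18 = 0.167.

0.167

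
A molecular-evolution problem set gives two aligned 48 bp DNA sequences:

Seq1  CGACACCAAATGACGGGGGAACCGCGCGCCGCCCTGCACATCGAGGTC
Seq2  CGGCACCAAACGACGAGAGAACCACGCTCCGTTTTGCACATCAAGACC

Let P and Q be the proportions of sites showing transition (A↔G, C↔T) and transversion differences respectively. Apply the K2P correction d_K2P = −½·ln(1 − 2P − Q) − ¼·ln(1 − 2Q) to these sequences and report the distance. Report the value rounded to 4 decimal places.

0.3368

The sequences differ at positions 3 (A/G, transition), 11 (T/C, transition), 16 (G/A, transition), 18 (G/A, transition), 24 (G/A, transition), 28 (G/T, transversion), 32 (C/T, transition), 33 (C/T, transition), 34 (C/T, transition), 43 (G/A, transition), 46 (G/A, transition), 47 (T/C, transition).
Of the 12 differences, 11 transitions and 1 transversion over 48 sites: P = 11/48 = 0.229167, Q = 1/48 = 0.020833.
d = −0.5·ln(0.520833) − 0.25·ln(0.958334) = −0.5·(-0.652326) − 0.25·(-0.042559) = 0.3368.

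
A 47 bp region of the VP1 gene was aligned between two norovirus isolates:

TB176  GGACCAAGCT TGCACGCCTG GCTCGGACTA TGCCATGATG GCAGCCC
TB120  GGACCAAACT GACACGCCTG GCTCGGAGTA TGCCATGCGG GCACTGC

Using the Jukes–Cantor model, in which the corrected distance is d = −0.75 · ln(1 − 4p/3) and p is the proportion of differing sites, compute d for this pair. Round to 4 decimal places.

0.2211

The sequences differ at positions 8 (G/A), 11 (T/G), 12 (G/A), 28 (C/G), 38 (A/C), 39 (T/G), 44 (G/C), 45 (C/T), 46 (C/G).
p = 9/47 = 0.191489.
d = −0.75 · ln(1 − (4/3)·0.191489) = −0.75 · ln(0.744681) = −0.75 · (-0.294799) = 0.2211.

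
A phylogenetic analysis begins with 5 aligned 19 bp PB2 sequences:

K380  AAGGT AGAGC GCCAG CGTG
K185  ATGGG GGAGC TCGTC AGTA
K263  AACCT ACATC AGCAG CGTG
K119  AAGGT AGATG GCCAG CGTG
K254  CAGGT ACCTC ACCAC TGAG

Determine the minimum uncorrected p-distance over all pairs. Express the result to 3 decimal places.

Pairwise Hamming distances:
  K380 vs K185: 9
  K380 vs K263: 6
  K380 vs K119: 2
  K380 vs K254: 8
  K185 vs K263: 14
  K185 vs K119: 11
  K185 vs K254: 13
  K263 vs K119: 6
  K263 vs K254: 8
  K119 vs K254: 8
The smallest is 2 mismatches, between K380 and K119; p = 2/19 = 0.105.

0.105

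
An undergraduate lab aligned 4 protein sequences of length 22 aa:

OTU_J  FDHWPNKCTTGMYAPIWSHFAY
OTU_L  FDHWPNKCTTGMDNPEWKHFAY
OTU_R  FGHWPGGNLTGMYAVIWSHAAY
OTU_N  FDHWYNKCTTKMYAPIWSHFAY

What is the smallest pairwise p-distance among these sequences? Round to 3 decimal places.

Pairwise Hamming distances:
  OTU_J vs OTU_L: 4
  OTU_J vs OTU_R: 7
  OTU_J vs OTU_N: 2
  OTU_L vs OTU_R: 11
  OTU_L vs OTU_N: 6
  OTU_R vs OTU_N: 9
The smallest is 2 mismatches, between OTU_J and OTU_N; p = 2/22 = 0.091.

0.091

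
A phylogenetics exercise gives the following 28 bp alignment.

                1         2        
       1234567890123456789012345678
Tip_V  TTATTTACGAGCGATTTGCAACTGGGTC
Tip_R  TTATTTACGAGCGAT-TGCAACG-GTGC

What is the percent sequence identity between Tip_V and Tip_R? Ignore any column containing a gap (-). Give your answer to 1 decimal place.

Excluding the 2 gap columns leaves 26 comparable sites.
Mismatches occur at site 23 (T↔G), site 26 (G↔T), site 27 (T↔G).
23 of the 26 comparable sites match, so the percent identity is 23/26 × 100 = 88.5%.

88.5%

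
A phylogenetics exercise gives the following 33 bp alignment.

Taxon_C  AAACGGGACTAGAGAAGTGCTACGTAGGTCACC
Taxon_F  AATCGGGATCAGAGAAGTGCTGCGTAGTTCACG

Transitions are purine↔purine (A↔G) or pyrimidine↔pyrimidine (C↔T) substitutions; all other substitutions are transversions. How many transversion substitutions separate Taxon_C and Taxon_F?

3

Mismatches occur at site 3 (A/T, transversion), site 9 (C/T, transition), site 10 (T/C, transition), site 22 (A/G, transition), site 28 (G/T, transversion), site 33 (C/G, transversion).
Of the 6 differences, 3 transitions and 3 transversions, so the answer is 3.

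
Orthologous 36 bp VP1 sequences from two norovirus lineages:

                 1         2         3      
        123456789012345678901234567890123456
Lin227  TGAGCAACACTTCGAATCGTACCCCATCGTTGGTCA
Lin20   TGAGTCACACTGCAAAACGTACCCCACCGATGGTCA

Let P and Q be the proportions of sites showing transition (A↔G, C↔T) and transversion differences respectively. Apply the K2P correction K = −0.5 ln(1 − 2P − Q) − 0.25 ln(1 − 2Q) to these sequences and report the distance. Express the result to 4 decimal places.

0.2255

Mismatches occur at site 5 (C↔T, transition), site 6 (A↔C, transversion), site 12 (T↔G, transversion), site 14 (G↔A, transition), site 17 (T↔A, transversion), site 27 (T↔C, transition), site 30 (T↔A, transversion).
Of the 7 differences, 3 transitions and 4 transversions over 36 sites: P = 3/36 = 0.083333, Q = 4/36 = 0.111111.
d = −0.5·ln(0.722223) − 0.25·ln(0.777778) = −0.5·(-0.325421) − 0.25·(-0.251314) = 0.2255.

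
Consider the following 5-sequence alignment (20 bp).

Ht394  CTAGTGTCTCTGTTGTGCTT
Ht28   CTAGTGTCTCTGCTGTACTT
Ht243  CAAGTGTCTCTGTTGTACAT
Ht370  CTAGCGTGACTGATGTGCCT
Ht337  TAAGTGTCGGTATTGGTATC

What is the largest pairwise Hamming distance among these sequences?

Pairwise Hamming distances:
  Ht394 vs Ht28: 2
  Ht394 vs Ht243: 3
  Ht394 vs Ht370: 5
  Ht394 vs Ht337: 9
  Ht28 vs Ht243: 3
  Ht28 vs Ht370: 6
  Ht28 vs Ht337: 10
  Ht243 vs Ht370: 7
  Ht243 vs Ht337: 9
  Ht370 vs Ht337: 13
The largest is 13, between Ht370 and Ht337.

13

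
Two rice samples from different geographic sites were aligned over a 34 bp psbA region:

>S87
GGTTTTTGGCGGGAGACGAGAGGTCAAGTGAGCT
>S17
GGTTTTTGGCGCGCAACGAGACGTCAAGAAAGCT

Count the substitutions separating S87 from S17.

Differing sites — 12:G/C; 14:A/C; 15:G/A; 22:G/C; 29:T/A; 30:G/A.
That gives 6 mismatches out of 34 aligned sites, so the Hamming distance is 6.

6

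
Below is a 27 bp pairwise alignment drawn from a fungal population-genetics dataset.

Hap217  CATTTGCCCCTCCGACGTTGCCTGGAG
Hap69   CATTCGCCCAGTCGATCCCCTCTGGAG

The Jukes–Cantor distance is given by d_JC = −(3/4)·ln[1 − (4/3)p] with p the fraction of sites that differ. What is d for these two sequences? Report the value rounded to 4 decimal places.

Mismatches occur at site 5 (T/C), site 10 (C/A), site 11 (T/G), site 12 (C/T), site 16 (C/T), site 17 (G/C), site 18 (T/C), site 19 (T/C), site 20 (G/C), site 21 (C/T).
p = 10/27 = 0.370370.
d = −0.75 · ln(1 − (4/3)·0.370370) = −0.75 · ln(0.506173) = −0.75 · (-0.680877) = 0.5107.

0.5107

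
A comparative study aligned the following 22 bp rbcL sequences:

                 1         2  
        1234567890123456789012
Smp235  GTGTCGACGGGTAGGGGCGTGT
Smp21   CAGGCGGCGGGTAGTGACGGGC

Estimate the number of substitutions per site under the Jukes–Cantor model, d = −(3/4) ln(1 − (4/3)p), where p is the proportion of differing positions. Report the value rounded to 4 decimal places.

Mismatches occur at site 1 (G/C), site 2 (T/A), site 4 (T/G), site 7 (A/G), site 15 (G/T), site 17 (G/A), site 20 (T/G), site 22 (T/C).
p = 8/22 = 0.363636.
d = −0.75 · ln(1 − (4/3)·0.363636) = −0.75 · ln(0.515152) = −0.75 · (-0.663293) = 0.4975.

0.4975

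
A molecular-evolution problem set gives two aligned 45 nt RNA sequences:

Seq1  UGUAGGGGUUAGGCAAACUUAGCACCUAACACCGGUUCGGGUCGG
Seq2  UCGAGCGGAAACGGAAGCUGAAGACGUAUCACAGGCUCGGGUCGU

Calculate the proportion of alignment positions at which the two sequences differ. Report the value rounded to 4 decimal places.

Differing sites — 2:G/C; 3:U/G; 6:G/C; 9:U/A; 10:U/A; 12:G/C; 14:C/G; 17:A/G; 20:U/G; 22:G/A; 23:C/G; 26:C/G; 29:A/U; 33:C/A; 36:U/C; 45:G/U.
There are 16 differences over 45 sites, so p = 16/45 = 0.3556.

0.3556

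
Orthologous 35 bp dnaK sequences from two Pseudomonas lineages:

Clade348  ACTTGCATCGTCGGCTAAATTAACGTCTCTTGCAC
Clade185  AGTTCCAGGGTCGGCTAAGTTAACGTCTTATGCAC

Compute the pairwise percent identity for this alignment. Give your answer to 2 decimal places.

80.00%

Mismatches occur at site 2 (C/G), site 5 (G/C), site 8 (T/G), site 9 (C/G), site 19 (A/G), site 29 (C/T), site 30 (T/A).
28 of the 35 sites match, so the percent identity is 28/35 × 100 = 80.00%.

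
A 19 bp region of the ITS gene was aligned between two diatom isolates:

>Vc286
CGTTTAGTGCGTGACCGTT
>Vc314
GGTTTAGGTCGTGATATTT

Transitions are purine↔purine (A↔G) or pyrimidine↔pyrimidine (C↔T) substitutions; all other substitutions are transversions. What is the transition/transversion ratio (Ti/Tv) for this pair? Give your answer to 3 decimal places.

Mismatches occur at site 1 (C→G, transversion), site 8 (T→G, transversion), site 9 (G→T, transversion), site 15 (C→T, transition), site 16 (C→A, transversion), site 17 (G→T, transversion).
Of the 6 differences, 1 transition and 5 transversions, so Ti/Tv = 1/5 = 0.200.

0.200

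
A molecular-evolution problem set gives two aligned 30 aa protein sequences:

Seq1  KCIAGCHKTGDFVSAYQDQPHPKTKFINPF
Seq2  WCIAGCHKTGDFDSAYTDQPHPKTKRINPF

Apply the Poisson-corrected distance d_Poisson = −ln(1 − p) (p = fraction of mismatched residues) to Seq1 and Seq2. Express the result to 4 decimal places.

The sequences differ at positions 1 (K/W), 13 (V/D), 17 (Q/T), 26 (F/R).
p = 4/30 = 0.133333.
d = −ln(1 − 0.133333) = −ln(0.866667) = 0.1431.

0.1431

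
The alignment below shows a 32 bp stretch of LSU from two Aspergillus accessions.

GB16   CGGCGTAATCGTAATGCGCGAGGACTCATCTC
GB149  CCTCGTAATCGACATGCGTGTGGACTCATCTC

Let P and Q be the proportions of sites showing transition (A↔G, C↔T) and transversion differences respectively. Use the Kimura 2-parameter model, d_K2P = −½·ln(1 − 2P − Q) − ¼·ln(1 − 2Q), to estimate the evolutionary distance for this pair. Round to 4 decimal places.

0.2171

The sequences differ at positions 2 (G/C, transversion), 3 (G/T, transversion), 12 (T/A, transversion), 13 (A/C, transversion), 19 (C/T, transition), 21 (A/T, transversion).
Of the 6 differences, 1 transition and 5 transversions over 32 sites: P = 1/32 = 0.031250, Q = 5/32 = 0.156250.
d = −0.5·ln(0.781250) − 0.25·ln(0.687500) = −0.5·(-0.246860) − 0.25·(-0.374693) = 0.2171.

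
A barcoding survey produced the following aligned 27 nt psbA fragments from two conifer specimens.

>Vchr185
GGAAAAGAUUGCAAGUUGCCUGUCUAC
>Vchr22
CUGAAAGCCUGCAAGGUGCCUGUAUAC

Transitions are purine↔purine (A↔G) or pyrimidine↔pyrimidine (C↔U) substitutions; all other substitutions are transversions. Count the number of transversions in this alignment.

5

The sequences differ at positions 1 (G/C, transversion), 2 (G/U, transversion), 3 (A/G, transition), 8 (A/C, transversion), 9 (U/C, transition), 16 (U/G, transversion), 24 (C/A, transversion).
Of the 7 differences, 2 transitions and 5 transversions, so the answer is 5.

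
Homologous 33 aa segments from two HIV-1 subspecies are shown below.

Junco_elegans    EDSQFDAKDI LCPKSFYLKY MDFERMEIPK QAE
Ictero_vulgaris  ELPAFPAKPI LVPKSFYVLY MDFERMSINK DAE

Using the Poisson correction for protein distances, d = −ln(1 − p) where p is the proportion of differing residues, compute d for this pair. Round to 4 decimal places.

Differing sites — 2:D/L; 3:S/P; 4:Q/A; 6:D/P; 9:D/P; 12:C/V; 18:L/V; 19:K/L; 27:E/S; 29:P/N; 31:Q/D.
p = 11/33 = 0.333333.
d = −ln(1 − 0.333333) = −ln(0.666667) = 0.4055.

0.4055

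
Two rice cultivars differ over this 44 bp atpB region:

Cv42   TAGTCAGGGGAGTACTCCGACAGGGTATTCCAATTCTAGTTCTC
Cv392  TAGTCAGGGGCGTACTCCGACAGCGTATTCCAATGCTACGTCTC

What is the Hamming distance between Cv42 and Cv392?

The sequences differ at positions 11 (A/C), 24 (G/C), 35 (T/G), 39 (G/C), 40 (T/G).
That gives 5 mismatches out of 44 aligned sites, so the Hamming distance is 5.

5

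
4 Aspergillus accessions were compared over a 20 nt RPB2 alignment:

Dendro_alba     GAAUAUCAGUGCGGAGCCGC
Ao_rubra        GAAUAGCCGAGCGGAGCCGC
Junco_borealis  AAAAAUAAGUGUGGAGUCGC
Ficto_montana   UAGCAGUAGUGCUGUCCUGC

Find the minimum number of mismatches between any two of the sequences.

Pairwise Hamming distances:
  Dendro_alba vs Ao_rubra: 3
  Dendro_alba vs Junco_borealis: 5
  Dendro_alba vs Ficto_montana: 9
  Ao_rubra vs Junco_borealis: 8
  Ao_rubra vs Ficto_montana: 10
  Junco_borealis vs Ficto_montana: 11
The smallest is 3, between Dendro_alba and Ao_rubra.

3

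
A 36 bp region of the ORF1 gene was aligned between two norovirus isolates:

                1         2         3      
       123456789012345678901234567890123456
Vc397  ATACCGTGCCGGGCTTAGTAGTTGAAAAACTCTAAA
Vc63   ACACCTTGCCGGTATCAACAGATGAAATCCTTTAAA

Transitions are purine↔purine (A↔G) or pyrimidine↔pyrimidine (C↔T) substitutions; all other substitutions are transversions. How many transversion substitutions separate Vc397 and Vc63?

6

Differing sites — 2:T/C (Ti); 6:G/T (Tv); 13:G/T (Tv); 14:C/A (Tv); 16:T/C (Ti); 18:G/A (Ti); 19:T/C (Ti); 22:T/A (Tv); 28:A/T (Tv); 29:A/C (Tv); 32:C/T (Ti).
Of the 11 differences, 5 transitions and 6 transversions, so the answer is 6.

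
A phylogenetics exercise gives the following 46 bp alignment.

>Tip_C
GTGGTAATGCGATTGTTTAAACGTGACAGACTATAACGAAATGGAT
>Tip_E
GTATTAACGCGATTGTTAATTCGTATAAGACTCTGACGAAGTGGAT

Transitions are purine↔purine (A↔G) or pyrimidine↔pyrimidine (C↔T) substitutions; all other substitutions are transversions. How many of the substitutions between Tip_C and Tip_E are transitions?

The sequences differ at positions 3 (G/A, transition), 4 (G/T, transversion), 8 (T/C, transition), 18 (T/A, transversion), 20 (A/T, transversion), 21 (A/T, transversion), 25 (G/A, transition), 26 (A/T, transversion), 27 (C/A, transversion), 33 (A/C, transversion), 35 (A/G, transition), 41 (A/G, transition).
Of the 12 differences, 5 transitions and 7 transversions, so the answer is 5.

5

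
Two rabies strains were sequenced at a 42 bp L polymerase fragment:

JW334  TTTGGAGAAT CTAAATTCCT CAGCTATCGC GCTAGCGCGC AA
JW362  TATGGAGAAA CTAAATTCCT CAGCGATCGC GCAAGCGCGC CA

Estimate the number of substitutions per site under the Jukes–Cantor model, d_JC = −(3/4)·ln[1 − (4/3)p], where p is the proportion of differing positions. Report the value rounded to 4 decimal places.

The sequences differ at positions 2 (T/A), 10 (T/A), 25 (T/G), 33 (T/A), 41 (A/C).
p = 5/42 = 0.119048.
d = −0.75 · ln(1 − (4/3)·0.119048) = −0.75 · ln(0.841269) = −0.75 · (-0.172844) = 0.1296.

0.1296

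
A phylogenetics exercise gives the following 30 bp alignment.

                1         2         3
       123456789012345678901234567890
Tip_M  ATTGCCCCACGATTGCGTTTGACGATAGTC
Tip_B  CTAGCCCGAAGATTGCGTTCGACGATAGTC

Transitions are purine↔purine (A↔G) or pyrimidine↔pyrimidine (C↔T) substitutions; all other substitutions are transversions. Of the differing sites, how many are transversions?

4

The sequences differ at positions 1 (A/C, transversion), 3 (T/A, transversion), 8 (C/G, transversion), 10 (C/A, transversion), 20 (T/C, transition).
Of the 5 differences, 1 transition and 4 transversions, so the answer is 4.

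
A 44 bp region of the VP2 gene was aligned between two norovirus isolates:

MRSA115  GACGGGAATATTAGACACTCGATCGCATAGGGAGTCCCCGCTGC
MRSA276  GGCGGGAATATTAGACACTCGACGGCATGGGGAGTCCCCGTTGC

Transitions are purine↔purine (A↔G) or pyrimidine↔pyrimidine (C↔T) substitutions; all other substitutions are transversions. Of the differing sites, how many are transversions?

1

Differing sites — 2:A/G (Ti); 23:T/C (Ti); 24:C/G (Tv); 29:A/G (Ti); 41:C/T (Ti).
Of the 5 differences, 4 transitions and 1 transversion, so the answer is 1.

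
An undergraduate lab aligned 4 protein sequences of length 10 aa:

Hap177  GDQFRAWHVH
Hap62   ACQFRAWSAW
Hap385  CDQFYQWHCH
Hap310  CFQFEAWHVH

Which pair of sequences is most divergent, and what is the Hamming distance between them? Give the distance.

Pairwise Hamming distances:
  Hap177 vs Hap62: 5
  Hap177 vs Hap385: 4
  Hap177 vs Hap310: 3
  Hap62 vs Hap385: 7
  Hap62 vs Hap310: 6
  Hap385 vs Hap310: 4
The largest is 7, between Hap62 and Hap385.

7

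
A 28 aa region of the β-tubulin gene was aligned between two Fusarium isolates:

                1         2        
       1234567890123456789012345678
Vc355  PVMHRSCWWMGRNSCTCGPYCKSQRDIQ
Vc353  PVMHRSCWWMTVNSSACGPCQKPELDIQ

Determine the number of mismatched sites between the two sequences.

9

The sequences differ at positions 11 (G/T), 12 (R/V), 15 (C/S), 16 (T/A), 20 (Y/C), 21 (C/Q), 23 (S/P), 24 (Q/E), 25 (R/L).
That gives 9 mismatches out of 28 aligned sites, so the Hamming distance is 9.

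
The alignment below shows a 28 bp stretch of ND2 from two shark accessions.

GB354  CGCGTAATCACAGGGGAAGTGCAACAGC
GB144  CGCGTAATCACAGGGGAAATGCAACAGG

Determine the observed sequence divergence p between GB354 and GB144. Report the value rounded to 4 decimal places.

The sequences differ at positions 19 (G/A), 28 (C/G).
There are 2 differences over 28 sites, so p = 2/28 = 0.0714.

0.0714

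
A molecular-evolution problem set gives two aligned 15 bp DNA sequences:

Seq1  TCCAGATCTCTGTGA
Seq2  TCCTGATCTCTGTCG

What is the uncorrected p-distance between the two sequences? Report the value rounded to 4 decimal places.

0.2000

Differing sites — 4:A/T; 14:G/C; 15:A/G.
There are 3 differences over 15 sites, so p = 3/15 = 0.2000.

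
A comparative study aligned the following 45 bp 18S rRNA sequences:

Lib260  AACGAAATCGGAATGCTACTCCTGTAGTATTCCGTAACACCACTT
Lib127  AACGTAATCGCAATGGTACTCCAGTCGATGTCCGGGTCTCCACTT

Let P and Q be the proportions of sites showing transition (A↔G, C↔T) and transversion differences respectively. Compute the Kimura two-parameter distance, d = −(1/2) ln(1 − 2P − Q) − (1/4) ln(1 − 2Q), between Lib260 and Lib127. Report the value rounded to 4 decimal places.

0.3383

Differing sites — 5:A/T (Tv); 11:G/C (Tv); 16:C/G (Tv); 23:T/A (Tv); 26:A/C (Tv); 28:T/A (Tv); 29:A/T (Tv); 30:T/G (Tv); 35:T/G (Tv); 36:A/G (Ti); 37:A/T (Tv); 39:A/T (Tv).
Of the 12 differences, 1 transition and 11 transversions over 45 sites: P = 1/45 = 0.022222, Q = 11/45 = 0.244444.
d = −0.5·ln(0.711112) − 0.25·ln(0.511112) = −0.5·(-0.340925) − 0.25·(-0.671167) = 0.3383.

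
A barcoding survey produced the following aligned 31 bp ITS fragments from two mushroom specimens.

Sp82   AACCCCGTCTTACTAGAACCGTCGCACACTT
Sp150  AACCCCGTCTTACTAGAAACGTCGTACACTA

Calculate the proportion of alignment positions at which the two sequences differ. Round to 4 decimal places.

The sequences differ at positions 19 (C/A), 25 (C/T), 31 (T/A).
There are 3 differences over 31 sites, so p = 3/31 = 0.0968.

0.0968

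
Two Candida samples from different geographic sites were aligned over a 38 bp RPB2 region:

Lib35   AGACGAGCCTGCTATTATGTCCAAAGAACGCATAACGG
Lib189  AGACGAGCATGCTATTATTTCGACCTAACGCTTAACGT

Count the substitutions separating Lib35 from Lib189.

Differing sites — 9:C/A; 19:G/T; 22:C/G; 24:A/C; 25:A/C; 26:G/T; 32:A/T; 38:G/T.
That gives 8 mismatches out of 38 aligned sites, so the Hamming distance is 8.

8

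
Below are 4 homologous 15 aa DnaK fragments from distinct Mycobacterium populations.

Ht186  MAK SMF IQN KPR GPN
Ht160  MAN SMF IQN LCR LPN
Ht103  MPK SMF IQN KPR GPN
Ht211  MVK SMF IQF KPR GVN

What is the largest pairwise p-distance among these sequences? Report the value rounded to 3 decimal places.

0.467

Pairwise Hamming distances:
  Ht186 vs Ht160: 4
  Ht186 vs Ht103: 1
  Ht186 vs Ht211: 3
  Ht160 vs Ht103: 5
  Ht160 vs Ht211: 7
  Ht103 vs Ht211: 3
The largest is 7 mismatches, between Ht160 and Ht211; p = 7/15 = 0.467.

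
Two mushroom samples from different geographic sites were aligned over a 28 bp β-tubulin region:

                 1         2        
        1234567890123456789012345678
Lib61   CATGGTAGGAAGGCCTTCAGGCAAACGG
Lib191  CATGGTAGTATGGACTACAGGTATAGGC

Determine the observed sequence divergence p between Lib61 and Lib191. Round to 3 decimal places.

0.286

The sequences differ at positions 9 (G/T), 11 (A/T), 14 (C/A), 17 (T/A), 22 (C/T), 24 (A/T), 26 (C/G), 28 (G/C).
There are 8 differences over 28 sites, so p = 8/28 = 0.286.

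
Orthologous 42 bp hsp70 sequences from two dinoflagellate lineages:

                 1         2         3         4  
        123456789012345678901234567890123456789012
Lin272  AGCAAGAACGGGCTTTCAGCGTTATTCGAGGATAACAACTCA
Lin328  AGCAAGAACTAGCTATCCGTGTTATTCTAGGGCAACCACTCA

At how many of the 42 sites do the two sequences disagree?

9

Differing sites — 10:G/T; 11:G/A; 15:T/A; 18:A/C; 20:C/T; 28:G/T; 32:A/G; 33:T/C; 37:A/C.
That gives 9 mismatches out of 42 aligned sites, so the Hamming distance is 9.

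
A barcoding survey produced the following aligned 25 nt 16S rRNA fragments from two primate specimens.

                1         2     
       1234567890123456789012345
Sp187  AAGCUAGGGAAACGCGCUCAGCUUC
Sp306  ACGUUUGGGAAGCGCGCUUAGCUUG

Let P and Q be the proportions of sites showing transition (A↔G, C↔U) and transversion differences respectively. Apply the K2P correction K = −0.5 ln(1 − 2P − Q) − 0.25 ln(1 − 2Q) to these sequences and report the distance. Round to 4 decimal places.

0.2918

Differing sites — 2:A/C (Tv); 4:C/U (Ti); 6:A/U (Tv); 12:A/G (Ti); 19:C/U (Ti); 25:C/G (Tv).
Of the 6 differences, 3 transitions and 3 transversions over 25 sites: P = 3/25 = 0.120000, Q = 3/25 = 0.120000.
d = −0.5·ln(0.640000) − 0.25·ln(0.760000) = −0.5·(-0.446287) − 0.25·(-0.274437) = 0.2918.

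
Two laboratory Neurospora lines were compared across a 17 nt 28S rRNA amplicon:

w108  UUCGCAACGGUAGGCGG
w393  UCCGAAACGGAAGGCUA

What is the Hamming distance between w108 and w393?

Differing sites — 2:U/C; 5:C/A; 11:U/A; 16:G/U; 17:G/A.
That gives 5 mismatches out of 17 aligned sites, so the Hamming distance is 5.

5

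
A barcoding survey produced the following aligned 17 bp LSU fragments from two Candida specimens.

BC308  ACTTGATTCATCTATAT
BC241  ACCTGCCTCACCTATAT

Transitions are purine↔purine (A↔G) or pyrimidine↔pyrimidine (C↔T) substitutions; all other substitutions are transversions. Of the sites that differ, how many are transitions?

The sequences differ at positions 3 (T/C, transition), 6 (A/C, transversion), 7 (T/C, transition), 11 (T/C, transition).
Of the 4 differences, 3 transitions and 1 transversion, so the answer is 3.

3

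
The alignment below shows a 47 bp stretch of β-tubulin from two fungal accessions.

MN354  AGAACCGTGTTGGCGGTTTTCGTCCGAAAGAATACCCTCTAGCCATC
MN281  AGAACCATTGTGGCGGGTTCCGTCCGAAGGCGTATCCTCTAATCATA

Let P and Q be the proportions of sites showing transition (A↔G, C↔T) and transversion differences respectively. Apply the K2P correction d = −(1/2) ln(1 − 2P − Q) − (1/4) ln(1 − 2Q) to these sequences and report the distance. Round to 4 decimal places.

0.3188

The sequences differ at positions 7 (G/A, transition), 9 (G/T, transversion), 10 (T/G, transversion), 17 (T/G, transversion), 20 (T/C, transition), 29 (A/G, transition), 31 (A/C, transversion), 32 (A/G, transition), 35 (C/T, transition), 42 (G/A, transition), 43 (C/T, transition), 47 (C/A, transversion).
Of the 12 differences, 7 transitions and 5 transversions over 47 sites: P = 7/47 = 0.148936, Q = 5/47 = 0.106383.
d = −0.5·ln(0.595745) − 0.25·ln(0.787234) = −0.5·(-0.517943) − 0.25·(-0.239230) = 0.3188.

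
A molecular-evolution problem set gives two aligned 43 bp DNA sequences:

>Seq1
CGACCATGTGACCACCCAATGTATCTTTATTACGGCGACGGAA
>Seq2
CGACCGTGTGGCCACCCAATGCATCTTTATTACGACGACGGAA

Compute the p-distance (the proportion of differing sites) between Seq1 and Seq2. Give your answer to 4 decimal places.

0.0930

Mismatches occur at site 6 (A↔G), site 11 (A↔G), site 22 (T↔C), site 35 (G↔A).
There are 4 differences over 43 sites, so p = 4/43 = 0.0930.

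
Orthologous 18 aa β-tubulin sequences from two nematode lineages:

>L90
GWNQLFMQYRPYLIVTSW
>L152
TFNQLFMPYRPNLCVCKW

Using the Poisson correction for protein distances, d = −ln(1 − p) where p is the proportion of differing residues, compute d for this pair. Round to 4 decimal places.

0.4925

Mismatches occur at site 1 (G↔T), site 2 (W↔F), site 8 (Q↔P), site 12 (Y↔N), site 14 (I↔C), site 16 (T↔C), site 17 (S↔K).
p = 7/18 = 0.388889.
d = −ln(1 − 0.388889) = −ln(0.611111) = 0.4925.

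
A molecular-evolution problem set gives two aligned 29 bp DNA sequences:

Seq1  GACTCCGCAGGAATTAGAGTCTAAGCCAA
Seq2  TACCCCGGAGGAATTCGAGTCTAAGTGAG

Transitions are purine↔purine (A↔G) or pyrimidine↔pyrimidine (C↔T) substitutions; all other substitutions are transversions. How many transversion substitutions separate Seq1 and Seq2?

4

The sequences differ at positions 1 (G/T, transversion), 4 (T/C, transition), 8 (C/G, transversion), 16 (A/C, transversion), 26 (C/T, transition), 27 (C/G, transversion), 29 (A/G, transition).
Of the 7 differences, 3 transitions and 4 transversions, so the answer is 4.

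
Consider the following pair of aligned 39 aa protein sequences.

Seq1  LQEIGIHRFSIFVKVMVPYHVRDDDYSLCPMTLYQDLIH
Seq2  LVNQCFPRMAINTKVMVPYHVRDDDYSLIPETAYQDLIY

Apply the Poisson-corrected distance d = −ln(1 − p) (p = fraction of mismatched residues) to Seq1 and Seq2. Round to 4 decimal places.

The sequences differ at positions 2 (Q/V), 3 (E/N), 4 (I/Q), 5 (G/C), 6 (I/F), 7 (H/P), 9 (F/M), 10 (S/A), 12 (F/N), 13 (V/T), 29 (C/I), 31 (M/E), 33 (L/A), 39 (H/Y).
p = 14/39 = 0.358974.
d = −ln(1 − 0.358974) = −ln(0.641026) = 0.4447.

0.4447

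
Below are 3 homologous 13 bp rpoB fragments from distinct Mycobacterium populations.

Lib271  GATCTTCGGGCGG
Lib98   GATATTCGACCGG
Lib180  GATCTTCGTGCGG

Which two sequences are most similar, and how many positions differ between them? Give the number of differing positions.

1

Pairwise Hamming distances:
  Lib271 vs Lib98: 3
  Lib271 vs Lib180: 1
  Lib98 vs Lib180: 3
The smallest is 1, between Lib271 and Lib180.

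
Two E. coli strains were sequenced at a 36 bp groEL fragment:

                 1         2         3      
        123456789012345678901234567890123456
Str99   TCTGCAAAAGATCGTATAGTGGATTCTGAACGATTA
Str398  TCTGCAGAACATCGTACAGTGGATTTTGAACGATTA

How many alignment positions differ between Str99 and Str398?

Mismatches occur at site 7 (A→G), site 10 (G→C), site 17 (T→C), site 26 (C→T).
That gives 4 mismatches out of 36 aligned sites, so the Hamming distance is 4.

4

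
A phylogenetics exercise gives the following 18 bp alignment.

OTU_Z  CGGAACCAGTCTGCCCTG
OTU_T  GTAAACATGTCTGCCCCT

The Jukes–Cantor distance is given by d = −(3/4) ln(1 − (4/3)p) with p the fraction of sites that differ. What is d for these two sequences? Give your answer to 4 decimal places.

Differing sites — 1:C/G; 2:G/T; 3:G/A; 7:C/A; 8:A/T; 17:T/C; 18:G/T.
p = 7/18 = 0.388889.
d = −0.75 · ln(1 − (4/3)·0.388889) = −0.75 · ln(0.481481) = −0.75 · (-0.730889) = 0.5482.

0.5482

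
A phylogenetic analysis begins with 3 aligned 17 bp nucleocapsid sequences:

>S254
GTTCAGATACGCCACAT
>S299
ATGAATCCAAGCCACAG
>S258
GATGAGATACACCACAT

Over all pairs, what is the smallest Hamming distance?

Pairwise Hamming distances:
  S254 vs S299: 8
  S254 vs S258: 3
  S299 vs S258: 10
The smallest is 3, between S254 and S258.

3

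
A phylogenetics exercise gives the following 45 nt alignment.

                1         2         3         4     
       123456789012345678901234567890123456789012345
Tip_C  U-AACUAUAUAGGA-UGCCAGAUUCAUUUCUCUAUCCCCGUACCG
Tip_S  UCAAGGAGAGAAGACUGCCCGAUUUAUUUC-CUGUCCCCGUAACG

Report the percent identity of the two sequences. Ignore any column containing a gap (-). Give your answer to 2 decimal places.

78.57%

Excluding the 3 gap columns leaves 42 comparable sites.
The sequences differ at positions 5 (C/G), 6 (U/G), 8 (U/G), 10 (U/G), 12 (G/A), 20 (A/C), 25 (C/U), 34 (A/G), 43 (C/A).
33 of the 42 comparable sites match, so the percent identity is 33/42 × 100 = 78.57%.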